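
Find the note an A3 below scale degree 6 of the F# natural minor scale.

Bbb

Scale degree 6 of F# natural minor is D.
An augmented third (5 semitones) below D lands on the letter B, giving Bbb.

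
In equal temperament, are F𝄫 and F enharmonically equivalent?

Two spellings are enharmonically equivalent only if they share a pitch class.
Here Fbb → 3, F → 5; 3 ≠ 5, so they are not.

No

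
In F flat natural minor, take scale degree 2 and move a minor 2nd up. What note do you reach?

Abb

Scale degree 2 of Fb natural minor is Gb.
A minor second (1 semitone) above Gb lands on the letter A, giving Abb.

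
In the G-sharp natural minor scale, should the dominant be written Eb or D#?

D#

Each scale degree takes a distinct letter name. Degree 5 of a scale on G must use the letter D.
D# and Eb are enharmonically the same pitch, but only D# uses the letter D, so it is the correct spelling here.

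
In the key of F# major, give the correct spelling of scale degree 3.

The F# major scale runs F# G# A# B C# D# E#.
Degree 3 is A#.

A#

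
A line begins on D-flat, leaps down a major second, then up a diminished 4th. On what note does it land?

Fbb

A major second down from Db is Cb (letter C, 2 semitones down).
A diminished fourth up from Cb is Fbb (letter F, 4 semitones up).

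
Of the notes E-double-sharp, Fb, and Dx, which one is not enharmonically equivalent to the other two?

In 12-tone equal temperament, enharmonic equivalents share a pitch class. E## is pitch class 6; Fb is pitch class 4; D## is pitch class 4.
Fb and D## share pitch class 4, while E## is pitch class 6.

E##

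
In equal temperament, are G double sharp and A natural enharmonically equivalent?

G## is pitch class 9; A is pitch class 9.
All spellings map to pitch class 9, so they are enharmonically equivalent.

Yes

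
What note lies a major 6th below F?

Ab

F down a major sixth is Ab, so the target letter is A.
From F, a major sixth is 9 semitones down: Ab.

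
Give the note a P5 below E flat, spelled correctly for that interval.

Ab

E down a perfect fifth is A, so the target letter is A.
From Eb, a perfect fifth is 7 semitones down: Ab.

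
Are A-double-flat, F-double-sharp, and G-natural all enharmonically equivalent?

Yes

Abb = pitch class 7 and F## = pitch class 7 and G = pitch class 7 — the same pitch class, so they are enharmonic equivalents.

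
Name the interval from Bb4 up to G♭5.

The letter names run B→G, a span of 5 letter steps, so the interval is some kind of sixth.
Bb to Gb is 8 semitones. A major sixth is 9, so 8 makes it minor.

minor sixth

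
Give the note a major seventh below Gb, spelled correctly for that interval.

Abb

G down a major seventh is Ab, so the target letter is A.
From Gb, a major seventh is 11 semitones down: Abb.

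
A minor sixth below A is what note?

A sixth below A lands on the letter C.
A minor sixth spans 8 semitones, so A moves to pitch class 1. On the letter C that is C#.

C#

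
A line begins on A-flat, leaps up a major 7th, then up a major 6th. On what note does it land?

E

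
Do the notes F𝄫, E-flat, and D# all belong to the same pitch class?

Yes

Fbb = pitch class 3 and Eb = pitch class 3 and D# = pitch class 3 — the same pitch class, so they are enharmonic equivalents.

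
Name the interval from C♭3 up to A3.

augmented sixth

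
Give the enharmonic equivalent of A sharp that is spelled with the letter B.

Plain B sits 1 semitone above A#, so on the letter B the same pitch needs a flat: Bb.

Bb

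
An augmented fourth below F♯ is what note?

C

F down a perfect fourth is C, so the target letter is C.
From F#, an augmented fourth is 6 semitones down: C.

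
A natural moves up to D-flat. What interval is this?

Counting letters A–B–C–D gives a fourth.
A→Db = 4 semitones, 1 narrower than the perfect fourth (5), so diminished.

diminished fourth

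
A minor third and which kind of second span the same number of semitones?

augmented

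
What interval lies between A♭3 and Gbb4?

diminished seventh

The letter names run A→G, a span of 6 letter steps, so the interval is some kind of seventh.
Ab to Gbb is 9 semitones. A major seventh is 11, so 9 makes it diminished.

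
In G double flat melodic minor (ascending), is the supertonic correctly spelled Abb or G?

Abb

Each scale degree takes a distinct letter name. Degree 2 of a scale on G must use the letter A.
Abb and G are enharmonically the same pitch, but only Abb uses the letter A, so it is the correct spelling here.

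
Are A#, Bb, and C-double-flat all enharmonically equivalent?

Yes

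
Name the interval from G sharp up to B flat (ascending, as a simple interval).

diminished third

Counting letters G–A–B gives a third.
G#→Bb = 2 semitones, 2 narrower than the major third (4), so diminished.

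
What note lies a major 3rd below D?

A third below D lands on the letter B.
A major third spans 4 semitones, so D moves to pitch class 10. On the letter B that is Bb.

Bb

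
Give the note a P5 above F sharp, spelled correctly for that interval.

F up a perfect fifth is C, so the target letter is C.
From F#, a perfect fifth is 7 semitones up: C#.

C#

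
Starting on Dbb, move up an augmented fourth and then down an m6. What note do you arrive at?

Bb

An augmented fourth up from Dbb is Gb (letter G, 6 semitones up).
A minor sixth down from Gb is Bb (letter B, 8 semitones down).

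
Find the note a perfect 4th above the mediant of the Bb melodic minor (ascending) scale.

The mediant of Bb melodic minor (ascending) is Db.
A perfect fourth (5 semitones) above Db lands on the letter G, giving Gb.

Gb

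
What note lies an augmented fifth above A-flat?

A up a perfect fifth is E, so the target letter is E.
From Ab, an augmented fifth is 8 semitones up: E.

E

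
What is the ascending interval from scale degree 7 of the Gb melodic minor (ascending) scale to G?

Scale degree 7 of Gb melodic minor (ascending) is F.
F up to G: letters F→G make it a second; 2 semitones makes it major.

major second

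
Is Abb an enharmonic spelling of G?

Abb = pitch class 7 and G = pitch class 7 — the same pitch class, so they are enharmonic equivalents.

Yes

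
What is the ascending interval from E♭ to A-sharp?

doubly augmented fourth

The letter names run E→A, a span of 3 letter steps, so the interval is some kind of fourth.
Eb to A# is 7 semitones. A perfect fourth is 5, so 7 makes it doubly augmented.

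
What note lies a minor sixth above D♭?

Bbb

A sixth above D lands on the letter B.
A minor sixth spans 8 semitones, so Db moves to pitch class 9. On the letter B that is Bbb.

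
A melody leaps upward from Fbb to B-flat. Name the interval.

doubly augmented fourth

The letter names run F→B, a span of 3 letter steps, so the interval is some kind of fourth.
Fbb to Bb is 7 semitones. A perfect fourth is 5, so 7 makes it doubly augmented.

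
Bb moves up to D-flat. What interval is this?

Counting letters B–C–D gives a third.
Bb→Db = 3 semitones, 1 narrower than the major third (4), so minor.

minor third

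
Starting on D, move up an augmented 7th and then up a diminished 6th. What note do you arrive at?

A

An augmented seventh up from D is C## (letter C, 12 semitones up).
A diminished sixth up from C## is A (letter A, 7 semitones up).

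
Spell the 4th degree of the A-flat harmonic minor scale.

Db

Degree 4 takes the letter 3 steps above A, which is D.
In harmonic minor, degree 4 sits 5 semitones above the tonic. Ab + 5 semitones is pitch class 1, spelled on D as Db.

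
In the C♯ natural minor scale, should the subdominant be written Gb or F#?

Each scale degree takes a distinct letter name. Degree 4 of a scale on C must use the letter F.
F# and Gb are enharmonically the same pitch, but only F# uses the letter F, so it is the correct spelling here.

F#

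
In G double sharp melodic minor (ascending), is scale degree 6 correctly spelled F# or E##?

E##

Each scale degree takes a distinct letter name. Degree 6 of a scale on G must use the letter E.
E## and F# are enharmonically the same pitch, but only E## uses the letter E, so it is the correct spelling here.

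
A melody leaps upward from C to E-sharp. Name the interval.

Counting letters C–D–E gives a third.
C→E# = 5 semitones, 1 wider than the major third (4), so augmented.

augmented third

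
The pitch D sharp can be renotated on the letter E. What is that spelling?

Eb

D# is pitch class 3. The letter E alone is pitch class 4.
To reach pitch class 3 from E requires an offset of -1 semitone, i.e. flat: Eb.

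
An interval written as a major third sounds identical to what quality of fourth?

A major third spans 4 semitones.
A fourth spanning 4 semitones is diminished (the perfect fourth is 5).

diminished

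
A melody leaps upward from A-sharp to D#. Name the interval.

perfect fourth

The letter names run A→D, a span of 3 letter steps, so the interval is some kind of fourth.
A# to D# is 5 semitones. A perfect fourth is 5, so 5 makes it perfect.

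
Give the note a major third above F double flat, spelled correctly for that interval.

A third above F lands on the letter A.
A major third spans 4 semitones, so Fbb moves to pitch class 7. On the letter A that is Abb.

Abb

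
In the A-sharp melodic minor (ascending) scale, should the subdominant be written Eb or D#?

D#

Each scale degree takes a distinct letter name. Degree 4 of a scale on A must use the letter D.
D# and Eb are enharmonically the same pitch, but only D# uses the letter D, so it is the correct spelling here.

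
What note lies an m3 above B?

B up a major third is D#, so the target letter is D.
From B, a minor third is 3 semitones up: D.

D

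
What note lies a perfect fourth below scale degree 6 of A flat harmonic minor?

Cb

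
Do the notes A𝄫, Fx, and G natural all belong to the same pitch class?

Yes

Abb = pitch class 7 and F## = pitch class 7 and G = pitch class 7 — the same pitch class, so they are enharmonic equivalents.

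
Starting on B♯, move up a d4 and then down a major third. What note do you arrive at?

A diminished fourth up from B# is E (letter E, 4 semitones up).
A major third down from E is C (letter C, 4 semitones down).

C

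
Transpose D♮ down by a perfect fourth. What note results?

A

A fourth below D lands on the letter A.
A perfect fourth spans 5 semitones, so D moves to pitch class 9. On the letter A that is A.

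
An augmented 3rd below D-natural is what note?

Bbb

D down a major third is Bb, so the target letter is B.
From D, an augmented third is 5 semitones down: Bbb.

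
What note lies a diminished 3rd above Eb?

Gbb

A third above E lands on the letter G.
A diminished third spans 2 semitones, so Eb moves to pitch class 5. On the letter G that is Gbb.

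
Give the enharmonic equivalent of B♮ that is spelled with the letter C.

Cb

B is pitch class 11. The letter C alone is pitch class 0.
To reach pitch class 11 from C requires an offset of -1 semitone, i.e. flat: Cb.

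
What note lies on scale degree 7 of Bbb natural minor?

Abb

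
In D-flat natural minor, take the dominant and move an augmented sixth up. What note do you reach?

F#

The dominant of Db natural minor is Ab.
An augmented sixth (10 semitones) above Ab lands on the letter F, giving F#.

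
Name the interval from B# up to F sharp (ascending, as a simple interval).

The letter names run B→F, a span of 4 letter steps, so the interval is some kind of fifth.
B# to F# is 6 semitones. A perfect fifth is 7, so 6 makes it diminished.

diminished fifth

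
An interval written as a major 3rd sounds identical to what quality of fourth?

diminished

A major third spans 4 semitones.
A fourth spanning 4 semitones is diminished (the perfect fourth is 5).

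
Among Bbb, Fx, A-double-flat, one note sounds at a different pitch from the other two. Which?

Bbb

In 12-tone equal temperament, enharmonic equivalents share a pitch class. Bbb is pitch class 9; F## is pitch class 7; Abb is pitch class 7.
F## and Abb share pitch class 7, while Bbb is pitch class 9.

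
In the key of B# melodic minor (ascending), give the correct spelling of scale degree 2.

Degree 2 takes the letter 1 step above B, which is C.
In melodic minor (ascending), degree 2 sits 2 semitones above the tonic. B# + 2 semitones is pitch class 2, spelled on C as C##.

C##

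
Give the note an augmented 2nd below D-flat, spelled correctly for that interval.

D down a major second is C, so the target letter is C.
From Db, an augmented second is 3 semitones down: Cbb.

Cbb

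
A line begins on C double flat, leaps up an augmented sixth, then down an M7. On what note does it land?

Bbb

An augmented sixth up from Cbb is Ab (letter A, 10 semitones up).
A major seventh down from Ab is Bbb (letter B, 11 semitones down).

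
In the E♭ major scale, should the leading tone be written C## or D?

D

Each scale degree takes a distinct letter name. Degree 7 of a scale on E must use the letter D.
D and C## are enharmonically the same pitch, but only D uses the letter D, so it is the correct spelling here.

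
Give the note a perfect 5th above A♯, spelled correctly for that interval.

A up a perfect fifth is E, so the target letter is E.
From A#, a perfect fifth is 7 semitones up: E#.

E#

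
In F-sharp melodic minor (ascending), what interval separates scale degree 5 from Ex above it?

augmented third

Scale degree 5 of F# melodic minor (ascending) is C#.
C# up to E##: letters C→E make it a third; 5 semitones makes it augmented.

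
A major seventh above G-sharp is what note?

A seventh above G lands on the letter F.
A major seventh spans 11 semitones, so G# moves to pitch class 7. On the letter F that is F##.

F##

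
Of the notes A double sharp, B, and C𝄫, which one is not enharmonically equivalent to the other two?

In 12-tone equal temperament, enharmonic equivalents share a pitch class. A## is pitch class 11; B is pitch class 11; Cbb is pitch class 10.
A## and B share pitch class 11, while Cbb is pitch class 10.

Cbb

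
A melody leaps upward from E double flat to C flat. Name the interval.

major sixth

The letter names run E→C, a span of 5 letter steps, so the interval is some kind of sixth.
Ebb to Cb is 9 semitones. A major sixth is 9, so 9 makes it major.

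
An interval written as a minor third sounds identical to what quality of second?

A minor third spans 3 semitones.
A second spanning 3 semitones is augmented (the major second is 2).

augmented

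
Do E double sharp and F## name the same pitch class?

No

Two spellings are enharmonically equivalent only if they share a pitch class.
Here E## → 6, F## → 7; 6 ≠ 7, so they are not.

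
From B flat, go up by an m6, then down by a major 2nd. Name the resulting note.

A minor sixth up from Bb is Gb (letter G, 8 semitones up).
A major second down from Gb is Fb (letter F, 2 semitones down).

Fb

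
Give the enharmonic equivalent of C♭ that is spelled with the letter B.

Plain B sits at the same pitch as Cb, so on the letter B the same pitch needs a natural: B.

B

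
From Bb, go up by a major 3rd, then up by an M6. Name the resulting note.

A major third up from Bb is D (letter D, 4 semitones up).
A major sixth up from D is B (letter B, 9 semitones up).

B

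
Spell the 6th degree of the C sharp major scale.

The C# major scale runs C# D# E# F# G# A# B#.
Degree 6 is A#.

A#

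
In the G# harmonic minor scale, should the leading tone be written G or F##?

F##

Each scale degree takes a distinct letter name. Degree 7 of a scale on G must use the letter F.
F## and G are enharmonically the same pitch, but only F## uses the letter F, so it is the correct spelling here.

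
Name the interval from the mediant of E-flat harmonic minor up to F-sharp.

augmented seventh

The mediant of Eb harmonic minor is Gb.
Gb up to F#: letters G→F make it a seventh; 12 semitones makes it augmented.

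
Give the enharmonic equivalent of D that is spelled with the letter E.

Ebb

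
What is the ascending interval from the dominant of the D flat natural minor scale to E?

The dominant of Db natural minor is Ab.
Ab up to E: letters A→E make it a fifth; 8 semitones makes it augmented.

augmented fifth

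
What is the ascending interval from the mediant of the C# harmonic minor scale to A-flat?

The mediant of C# harmonic minor is E.
E up to Ab: letters E→A make it a fourth; 4 semitones makes it diminished.

diminished fourth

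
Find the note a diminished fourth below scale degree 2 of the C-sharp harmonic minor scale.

Scale degree 2 of C# harmonic minor is D#.
A diminished fourth (4 semitones) below D# lands on the letter A, giving A##.

A##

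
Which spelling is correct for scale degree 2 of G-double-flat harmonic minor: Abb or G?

Abb

Each scale degree takes a distinct letter name. Degree 2 of a scale on G must use the letter A.
Abb and G are enharmonically the same pitch, but only Abb uses the letter A, so it is the correct spelling here.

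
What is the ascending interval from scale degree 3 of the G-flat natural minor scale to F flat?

perfect fifth

Scale degree 3 of Gb natural minor is Bbb.
Bbb up to Fb: letters B→F make it a fifth; 7 semitones makes it perfect.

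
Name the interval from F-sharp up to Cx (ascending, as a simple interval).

Counting letters F–G–A–B–C gives a fifth.
F#→C## = 8 semitones, 1 wider than the perfect fifth (7), so augmented.

augmented fifth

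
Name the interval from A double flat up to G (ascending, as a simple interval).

augmented seventh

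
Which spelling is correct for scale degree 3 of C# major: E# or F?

E#

Each scale degree takes a distinct letter name. Degree 3 of a scale on C must use the letter E.
E# and F are enharmonically the same pitch, but only E# uses the letter E, so it is the correct spelling here.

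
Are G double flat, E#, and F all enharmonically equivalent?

Yes

Gbb is pitch class 5; E# is pitch class 5; F is pitch class 5.
All spellings map to pitch class 5, so they are enharmonically equivalent.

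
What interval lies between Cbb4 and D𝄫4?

major second

Counting letters C–D gives a second.
Cbb→Dbb = 2 semitones, exactly the major second.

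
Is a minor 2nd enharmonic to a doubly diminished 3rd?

Yes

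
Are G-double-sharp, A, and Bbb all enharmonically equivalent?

Yes

G## = pitch class 9 and A = pitch class 9 and Bbb = pitch class 9 — the same pitch class, so they are enharmonic equivalents.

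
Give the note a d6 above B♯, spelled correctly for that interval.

G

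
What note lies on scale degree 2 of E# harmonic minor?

F##

The E# harmonic minor scale runs E# F## G# A# B# C# D##.
Degree 2 is F##.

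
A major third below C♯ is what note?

A

C down a major third is Ab, so the target letter is A.
From C#, a major third is 4 semitones down: A.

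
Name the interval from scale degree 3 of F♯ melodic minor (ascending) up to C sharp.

major third

Scale degree 3 of F# melodic minor (ascending) is A.
A up to C#: letters A→C make it a third; 4 semitones makes it major.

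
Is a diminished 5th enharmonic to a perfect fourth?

No

A diminished fifth spans 6 semitones; a perfect fourth spans 5.
The spans differ, so they are not enharmonic equivalents.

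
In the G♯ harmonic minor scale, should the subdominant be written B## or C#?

Each scale degree takes a distinct letter name. Degree 4 of a scale on G must use the letter C.
C# and B## are enharmonically the same pitch, but only C# uses the letter C, so it is the correct spelling here.

C#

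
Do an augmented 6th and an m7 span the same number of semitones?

An augmented sixth spans 10 semitones; a minor seventh spans 10.
They are enharmonically equivalent.

Yes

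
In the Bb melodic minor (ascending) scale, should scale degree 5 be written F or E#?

F

Each scale degree takes a distinct letter name. Degree 5 of a scale on B must use the letter F.
F and E# are enharmonically the same pitch, but only F uses the letter F, so it is the correct spelling here.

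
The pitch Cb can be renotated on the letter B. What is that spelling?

B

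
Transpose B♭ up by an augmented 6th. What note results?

A sixth above B lands on the letter G.
An augmented sixth spans 10 semitones, so Bb moves to pitch class 8. On the letter G that is G#.

G#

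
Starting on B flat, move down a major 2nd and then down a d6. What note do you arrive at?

A major second down from Bb is Ab (letter A, 2 semitones down).
A diminished sixth down from Ab is C# (letter C, 7 semitones down).

C#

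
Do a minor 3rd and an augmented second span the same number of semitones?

Yes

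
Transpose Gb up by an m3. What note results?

A third above G lands on the letter B.
A minor third spans 3 semitones, so Gb moves to pitch class 9. On the letter B that is Bbb.

Bbb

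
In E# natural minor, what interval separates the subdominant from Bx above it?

augmented second

The subdominant of E# natural minor is A#.
A# up to B##: letters A→B make it a second; 3 semitones makes it augmented.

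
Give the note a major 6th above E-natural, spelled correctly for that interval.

A sixth above E lands on the letter C.
A major sixth spans 9 semitones, so E moves to pitch class 1. On the letter C that is C#.

C#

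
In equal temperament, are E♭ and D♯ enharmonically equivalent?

Eb is pitch class 3; D# is pitch class 3.
All spellings map to pitch class 3, so they are enharmonically equivalent.

Yes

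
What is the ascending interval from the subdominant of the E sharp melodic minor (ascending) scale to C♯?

minor third

The subdominant of E# melodic minor (ascending) is A#.
A# up to C#: letters A→C make it a third; 3 semitones makes it minor.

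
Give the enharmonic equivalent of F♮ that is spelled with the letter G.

Gbb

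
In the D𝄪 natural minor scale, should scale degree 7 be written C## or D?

C##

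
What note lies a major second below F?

Eb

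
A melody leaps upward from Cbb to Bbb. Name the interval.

major seventh

The letter names run C→B, a span of 6 letter steps, so the interval is some kind of seventh.
Cbb to Bbb is 11 semitones. A major seventh is 11, so 11 makes it major.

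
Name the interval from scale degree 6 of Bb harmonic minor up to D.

augmented fifth

Scale degree 6 of Bb harmonic minor is Gb.
Gb up to D: letters G→D make it a fifth; 8 semitones makes it augmented.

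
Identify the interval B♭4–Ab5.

minor seventh

Counting letters B–C–D–E–F–G–A gives a seventh.
Bb→Ab = 10 semitones, 1 narrower than the major seventh (11), so minor.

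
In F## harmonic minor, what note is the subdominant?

B#

The F## harmonic minor scale runs F## G## A# B# C## D# E##.
Degree 4 is B#.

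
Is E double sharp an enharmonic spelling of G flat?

E## is pitch class 6; Gb is pitch class 6.
All spellings map to pitch class 6, so they are enharmonically equivalent.

Yes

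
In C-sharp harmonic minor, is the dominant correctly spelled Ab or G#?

Each scale degree takes a distinct letter name. Degree 5 of a scale on C must use the letter G.
G# and Ab are enharmonically the same pitch, but only G# uses the letter G, so it is the correct spelling here.

G#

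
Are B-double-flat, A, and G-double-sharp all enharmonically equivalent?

Yes

Bbb is pitch class 9; A is pitch class 9; G## is pitch class 9.
All spellings map to pitch class 9, so they are enharmonically equivalent.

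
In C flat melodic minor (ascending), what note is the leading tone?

Bb

The Cb melodic minor (ascending) scale runs Cb Db Ebb Fb Gb Ab Bb.
Degree 7 is Bb.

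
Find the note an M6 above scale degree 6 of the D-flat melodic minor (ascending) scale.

Scale degree 6 of Db melodic minor (ascending) is Bb.
A major sixth (9 semitones) above Bb lands on the letter G, giving G.

G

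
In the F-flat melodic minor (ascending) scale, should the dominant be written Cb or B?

Each scale degree takes a distinct letter name. Degree 5 of a scale on F must use the letter C.
Cb and B are enharmonically the same pitch, but only Cb uses the letter C, so it is the correct spelling here.

Cb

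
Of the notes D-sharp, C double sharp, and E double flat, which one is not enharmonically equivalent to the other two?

In 12-tone equal temperament, enharmonic equivalents share a pitch class. D# is pitch class 3; C## is pitch class 2; Ebb is pitch class 2.
C## and Ebb share pitch class 2, while D# is pitch class 3.

D#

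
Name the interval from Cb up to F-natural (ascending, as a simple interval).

Counting letters C–D–E–F gives a fourth.
Cb→F = 6 semitones, 1 wider than the perfect fourth (5), so augmented.

augmented fourth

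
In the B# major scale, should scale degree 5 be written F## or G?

Each scale degree takes a distinct letter name. Degree 5 of a scale on B must use the letter F.
F## and G are enharmonically the same pitch, but only F## uses the letter F, so it is the correct spelling here.

F##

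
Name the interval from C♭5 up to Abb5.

Counting letters C–D–E–F–G–A gives a sixth.
Cb→Abb = 8 semitones, 1 narrower than the major sixth (9), so minor.

minor sixth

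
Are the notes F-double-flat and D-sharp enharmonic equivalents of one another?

Yes

Fbb is pitch class 3; D# is pitch class 3.
All spellings map to pitch class 3, so they are enharmonically equivalent.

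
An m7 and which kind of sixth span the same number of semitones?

augmented

A minor seventh spans 10 semitones.
A sixth spanning 10 semitones is augmented (the major sixth is 9).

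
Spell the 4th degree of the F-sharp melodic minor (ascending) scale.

B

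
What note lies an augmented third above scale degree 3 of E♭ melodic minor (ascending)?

Scale degree 3 of Eb melodic minor (ascending) is Gb.
An augmented third (5 semitones) above Gb lands on the letter B, giving B.

B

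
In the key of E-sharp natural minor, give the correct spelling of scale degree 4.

Degree 4 takes the letter 3 steps above E, which is A.
In natural minor, degree 4 sits 5 semitones above the tonic. E# + 5 semitones is pitch class 10, spelled on A as A#.

A#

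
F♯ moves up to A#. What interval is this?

Counting letters F–G–A gives a third.
F#→A# = 4 semitones, exactly the major third.

major third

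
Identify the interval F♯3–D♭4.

Counting letters F–G–A–B–C–D gives a sixth.
F#→Db = 7 semitones, 2 narrower than the major sixth (9), so diminished.

diminished sixth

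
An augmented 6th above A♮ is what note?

F##

A up a major sixth is F#, so the target letter is F.
From A, an augmented sixth is 10 semitones up: F##.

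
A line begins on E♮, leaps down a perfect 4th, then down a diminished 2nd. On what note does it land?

A##

A perfect fourth down from E is B (letter B, 5 semitones down).
A diminished second down from B is A## (letter A, 0 semitones down).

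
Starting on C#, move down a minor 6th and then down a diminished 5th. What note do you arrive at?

A minor sixth down from C# is E# (letter E, 8 semitones down).
A diminished fifth down from E# is A## (letter A, 6 semitones down).

A##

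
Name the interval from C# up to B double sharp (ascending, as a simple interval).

The letter names run C→B, a span of 6 letter steps, so the interval is some kind of seventh.
C# to B## is 12 semitones. A major seventh is 11, so 12 makes it augmented.

augmented seventh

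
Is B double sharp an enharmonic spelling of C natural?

No

B## is pitch class 1; C is pitch class 0.
The pitch classes differ (1 vs. 0), so they are not enharmonic equivalents.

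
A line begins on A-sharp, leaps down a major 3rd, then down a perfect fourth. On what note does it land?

C#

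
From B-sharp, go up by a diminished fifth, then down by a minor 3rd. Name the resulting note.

D#

A diminished fifth up from B# is F# (letter F, 6 semitones up).
A minor third down from F# is D# (letter D, 3 semitones down).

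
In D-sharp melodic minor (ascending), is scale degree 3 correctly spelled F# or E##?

F#

Each scale degree takes a distinct letter name. Degree 3 of a scale on D must use the letter F.
F# and E## are enharmonically the same pitch, but only F# uses the letter F, so it is the correct spelling here.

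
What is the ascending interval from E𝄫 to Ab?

augmented fourth

Counting letters E–F–G–A gives a fourth.
Ebb→Ab = 6 semitones, 1 wider than the perfect fourth (5), so augmented.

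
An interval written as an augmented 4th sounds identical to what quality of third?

An augmented fourth spans 6 semitones.
A third spanning 6 semitones is doubly augmented (the major third is 4).

doubly augmented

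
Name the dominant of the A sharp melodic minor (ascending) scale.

Degree 5 takes the letter 4 steps above A, which is E.
In melodic minor (ascending), degree 5 sits 7 semitones above the tonic. A# + 7 semitones is pitch class 5, spelled on E as E#.

E#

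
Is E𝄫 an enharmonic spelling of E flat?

No

Two spellings are enharmonically equivalent only if they share a pitch class.
Here Ebb → 2, Eb → 3; 2 ≠ 3, so they are not.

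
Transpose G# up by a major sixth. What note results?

E#

G up a major sixth is E, so the target letter is E.
From G#, a major sixth is 9 semitones up: E#.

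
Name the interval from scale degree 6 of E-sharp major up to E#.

minor third

Scale degree 6 of E# major is C##.
C## up to E#: letters C→E make it a third; 3 semitones makes it minor.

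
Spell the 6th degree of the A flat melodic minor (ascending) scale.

F

The Ab melodic minor (ascending) scale runs Ab Bb Cb Db Eb F G.
Degree 6 is F.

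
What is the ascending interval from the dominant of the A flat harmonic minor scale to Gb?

minor third

The dominant of Ab harmonic minor is Eb.
Eb up to Gb: letters E→G make it a third; 3 semitones makes it minor.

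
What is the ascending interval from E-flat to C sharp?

Counting letters E–F–G–A–B–C gives a sixth.
Eb→C# = 10 semitones, 1 wider than the major sixth (9), so augmented.

augmented sixth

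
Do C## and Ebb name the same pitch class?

Yes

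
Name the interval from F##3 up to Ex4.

major seventh

The letter names run F→E, a span of 6 letter steps, so the interval is some kind of seventh.
F## to E## is 11 semitones. A major seventh is 11, so 11 makes it major.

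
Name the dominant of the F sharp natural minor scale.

C#

Degree 5 takes the letter 4 steps above F, which is C.
In natural minor, degree 5 sits 7 semitones above the tonic. F# + 7 semitones is pitch class 1, spelled on C as C#.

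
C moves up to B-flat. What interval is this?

The letter names run C→B, a span of 6 letter steps, so the interval is some kind of seventh.
C to Bb is 10 semitones. A major seventh is 11, so 10 makes it minor.

minor seventh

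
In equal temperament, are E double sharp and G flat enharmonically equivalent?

E## is pitch class 6; Gb is pitch class 6.
All spellings map to pitch class 6, so they are enharmonically equivalent.

Yes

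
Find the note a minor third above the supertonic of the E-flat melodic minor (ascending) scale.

The supertonic of Eb melodic minor (ascending) is F.
A minor third (3 semitones) above F lands on the letter A, giving Ab.

Ab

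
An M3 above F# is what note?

A third above F lands on the letter A.
A major third spans 4 semitones, so F# moves to pitch class 10. On the letter A that is A#.

A#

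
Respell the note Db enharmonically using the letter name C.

Plain C sits 1 semitone below Db, so on the letter C the same pitch needs a sharp: C#.

C#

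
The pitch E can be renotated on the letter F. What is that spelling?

E is pitch class 4. The letter F alone is pitch class 5.
To reach pitch class 4 from F requires an offset of -1 semitone, i.e. flat: Fb.

Fb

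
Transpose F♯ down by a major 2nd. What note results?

E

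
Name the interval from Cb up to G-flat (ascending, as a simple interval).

perfect fifth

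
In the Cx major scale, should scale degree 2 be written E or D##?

D##

Each scale degree takes a distinct letter name. Degree 2 of a scale on C must use the letter D.
D## and E are enharmonically the same pitch, but only D## uses the letter D, so it is the correct spelling here.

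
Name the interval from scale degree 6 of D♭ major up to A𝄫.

Scale degree 6 of Db major is Bb.
Bb up to Abb: letters B→A make it a seventh; 9 semitones makes it diminished.

diminished seventh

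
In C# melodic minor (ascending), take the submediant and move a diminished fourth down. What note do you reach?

E##

The submediant of C# melodic minor (ascending) is A#.
A diminished fourth (4 semitones) below A# lands on the letter E, giving E##.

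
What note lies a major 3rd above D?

D up a major third is F#, so the target letter is F.
From D, a major third is 4 semitones up: F#.

F#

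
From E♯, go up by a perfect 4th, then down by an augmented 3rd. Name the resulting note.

F

A perfect fourth up from E# is A# (letter A, 5 semitones up).
An augmented third down from A# is F (letter F, 5 semitones down).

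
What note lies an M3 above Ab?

C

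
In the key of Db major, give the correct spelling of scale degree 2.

Eb

Degree 2 takes the letter 1 step above D, which is E.
In major, degree 2 sits 2 semitones above the tonic. Db + 2 semitones is pitch class 3, spelled on E as Eb.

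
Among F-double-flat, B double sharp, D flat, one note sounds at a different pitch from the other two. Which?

In 12-tone equal temperament, enharmonic equivalents share a pitch class. Fbb is pitch class 3; B## is pitch class 1; Db is pitch class 1.
B## and Db share pitch class 1, while Fbb is pitch class 3.

Fbb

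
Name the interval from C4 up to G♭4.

The letter names run C→G, a span of 4 letter steps, so the interval is some kind of fifth.
C to Gb is 6 semitones. A perfect fifth is 7, so 6 makes it diminished.

diminished fifth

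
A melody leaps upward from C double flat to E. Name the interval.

doubly augmented third

Counting letters C–D–E gives a third.
Cbb→E = 6 semitones, 2 wider than the major third (4), so doubly augmented.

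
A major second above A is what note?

B

A up a major second is B, so the target letter is B.
From A, a major second is 2 semitones up: B.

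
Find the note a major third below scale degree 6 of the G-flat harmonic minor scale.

Cbb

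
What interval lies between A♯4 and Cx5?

major third

The letter names run A→C, a span of 2 letter steps, so the interval is some kind of third.
A# to C## is 4 semitones. A major third is 4, so 4 makes it major.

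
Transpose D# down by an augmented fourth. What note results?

D down a perfect fourth is A, so the target letter is A.
From D#, an augmented fourth is 6 semitones down: A.

A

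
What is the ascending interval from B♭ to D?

The letter names run B→D, a span of 2 letter steps, so the interval is some kind of third.
Bb to D is 4 semitones. A major third is 4, so 4 makes it major.

major third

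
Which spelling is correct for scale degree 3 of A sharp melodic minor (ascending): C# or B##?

C#

Each scale degree takes a distinct letter name. Degree 3 of a scale on A must use the letter C.
C# and B## are enharmonically the same pitch, but only C# uses the letter C, so it is the correct spelling here.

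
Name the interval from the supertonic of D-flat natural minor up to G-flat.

The supertonic of Db natural minor is Eb.
Eb up to Gb: letters E→G make it a third; 3 semitones makes it minor.

minor third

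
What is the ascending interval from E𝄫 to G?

Counting letters E–F–G gives a third.
Ebb→G = 5 semitones, 1 wider than the major third (4), so augmented.

augmented third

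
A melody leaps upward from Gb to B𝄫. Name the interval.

minor third

The letter names run G→B, a span of 2 letter steps, so the interval is some kind of third.
Gb to Bbb is 3 semitones. A major third is 4, so 3 makes it minor.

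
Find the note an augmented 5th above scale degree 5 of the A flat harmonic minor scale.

B

Scale degree 5 of Ab harmonic minor is Eb.
An augmented fifth (8 semitones) above Eb lands on the letter B, giving B.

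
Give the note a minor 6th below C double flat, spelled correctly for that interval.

Ebb

C down a major sixth is Eb, so the target letter is E.
From Cbb, a minor sixth is 8 semitones down: Ebb.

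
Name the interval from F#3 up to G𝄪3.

augmented second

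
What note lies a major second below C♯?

B

C down a major second is Bb, so the target letter is B.
From C#, a major second is 2 semitones down: B.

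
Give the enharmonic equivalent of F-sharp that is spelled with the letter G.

Plain G sits 1 semitone above F#, so on the letter G the same pitch needs a flat: Gb.

Gb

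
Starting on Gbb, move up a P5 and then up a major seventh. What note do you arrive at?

A perfect fifth up from Gbb is Dbb (letter D, 7 semitones up).
A major seventh up from Dbb is Cb (letter C, 11 semitones up).

Cb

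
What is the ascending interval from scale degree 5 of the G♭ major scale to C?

Scale degree 5 of Gb major is Db.
Db up to C: letters D→C make it a seventh; 11 semitones makes it major.

major seventh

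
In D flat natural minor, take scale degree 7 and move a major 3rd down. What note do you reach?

Abb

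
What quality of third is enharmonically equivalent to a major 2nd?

A major second spans 2 semitones.
A third spanning 2 semitones is diminished (the major third is 4).

diminished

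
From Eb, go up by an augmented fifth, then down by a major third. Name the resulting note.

G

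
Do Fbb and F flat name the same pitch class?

No

Fbb is pitch class 3; Fb is pitch class 4.
The pitch classes differ (3 vs. 4), so they are not enharmonic equivalents.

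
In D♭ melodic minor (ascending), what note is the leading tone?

C

Degree 7 takes the letter 6 steps above D, which is C.
In melodic minor (ascending), degree 7 sits 11 semitones above the tonic. Db + 11 semitones is pitch class 0, spelled on C as C.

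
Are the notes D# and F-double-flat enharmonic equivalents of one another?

D# = pitch class 3 and Fbb = pitch class 3 — the same pitch class, so they are enharmonic equivalents.

Yes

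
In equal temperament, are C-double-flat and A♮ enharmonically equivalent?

No

Two spellings are enharmonically equivalent only if they share a pitch class.
Here Cbb → 10, A → 9; 9 ≠ 10, so they are not.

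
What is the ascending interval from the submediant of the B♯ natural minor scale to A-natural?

The submediant of B# natural minor is G#.
G# up to A: letters G→A make it a second; 1 semitone makes it minor.

minor second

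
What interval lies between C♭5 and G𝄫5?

diminished fifth

Counting letters C–D–E–F–G gives a fifth.
Cb→Gbb = 6 semitones, 1 narrower than the perfect fifth (7), so diminished.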